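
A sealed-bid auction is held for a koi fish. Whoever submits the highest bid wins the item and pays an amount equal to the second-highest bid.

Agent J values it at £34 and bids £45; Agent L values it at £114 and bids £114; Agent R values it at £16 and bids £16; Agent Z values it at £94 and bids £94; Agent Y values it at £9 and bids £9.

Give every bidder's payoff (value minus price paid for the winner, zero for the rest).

Agent J £0, Agent L £20, Agent R £0, Agent Z £0, Agent Y £0.

Sorted high to low: Agent L £114, then Agent Z £94, then Agent J £45, then Agent R £16, then Agent Y £9.
Agent L has the top bid and wins; the price is the second-highest bid, £94.
Agent L's payoff = £114 − £94 = £20. All other bidders lose, so their payoff is 0.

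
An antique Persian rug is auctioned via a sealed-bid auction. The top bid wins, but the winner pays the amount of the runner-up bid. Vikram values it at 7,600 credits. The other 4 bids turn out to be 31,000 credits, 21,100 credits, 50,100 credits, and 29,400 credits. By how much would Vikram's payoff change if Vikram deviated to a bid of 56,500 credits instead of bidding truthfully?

Payoff change: -42,500 credits.

The highest competing bid is 50,100 credits.
Bidding truthfully at 7,600 credits: the top bid is 50,100 credits (a rival), so Vikram loses. Payoff = 0 credits.
Bidding 56,500 credits: Vikram has the top bid, wins, and pays the second-highest bid 50,100 credits. Payoff = 7,600 credits − 50,100 credits = -42,500 credits.
Change = -42,500 credits − 0 credits = -42,500 credits.
Deviating from a truthful bid can only lose payoff in a second-price auction — never gain.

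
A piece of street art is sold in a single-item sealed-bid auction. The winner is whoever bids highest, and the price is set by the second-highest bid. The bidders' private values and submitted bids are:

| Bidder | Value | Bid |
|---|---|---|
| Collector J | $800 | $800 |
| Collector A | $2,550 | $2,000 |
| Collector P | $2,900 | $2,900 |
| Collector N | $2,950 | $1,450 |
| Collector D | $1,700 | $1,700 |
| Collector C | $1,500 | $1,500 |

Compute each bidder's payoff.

Collector J $0, Collector A $0, Collector P $900, Collector N $0, Collector D $0, Collector C $0.

Sorted high to low: Collector P $2,900; Collector A $2,000; Collector D $1,700; Collector C $1,500; Collector N $1,450; Collector J $800.
Collector P has the top bid and wins; the price is the second-highest bid, $2,000.
Collector P's payoff = $2,900 − $2,000 = $900. All other bidders lose, so their payoff is 0.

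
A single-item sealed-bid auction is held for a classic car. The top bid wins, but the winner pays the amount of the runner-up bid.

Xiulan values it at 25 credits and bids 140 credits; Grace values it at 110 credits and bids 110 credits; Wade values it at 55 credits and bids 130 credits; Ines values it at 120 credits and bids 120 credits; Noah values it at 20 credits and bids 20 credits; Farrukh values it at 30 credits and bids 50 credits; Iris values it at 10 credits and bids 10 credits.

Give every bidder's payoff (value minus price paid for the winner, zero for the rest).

Xiulan -105 credits, Grace 0 credits, Wade 0 credits, Ines 0 credits, Noah 0 credits, Farrukh 0 credits, Iris 0 credits.

Ordered from highest: Xiulan 140 credits, then Wade 130 credits, then Ines 120 credits, then Grace 110 credits, then Farrukh 50 credits, then Noah 20 credits, then Iris 10 credits.
Xiulan has the top bid and wins; the price is the second-highest bid, 130 credits.
Xiulan's payoff = 25 credits − 130 credits = -105 credits. All other bidders lose, so their payoff is 0.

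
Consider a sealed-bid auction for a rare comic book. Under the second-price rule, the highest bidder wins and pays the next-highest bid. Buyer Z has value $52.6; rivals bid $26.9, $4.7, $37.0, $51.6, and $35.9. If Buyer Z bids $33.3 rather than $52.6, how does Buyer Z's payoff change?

Payoff change: -$1.0.

The highest competing bid is $51.6.
Bidding truthfully at $52.6: Buyer Z has the top bid, wins, and pays the second-highest bid $51.6. Payoff = $52.6 − $51.6 = $1.0.
Bidding $33.3: the top bid is $51.6 (a rival), so Buyer Z loses. Payoff = $0.0.
Change = $0.0 − $1.0 = -$1.0.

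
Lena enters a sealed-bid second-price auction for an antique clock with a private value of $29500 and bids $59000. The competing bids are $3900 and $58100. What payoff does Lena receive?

Lena's payoff: -$28600.

Highest competing bid: $58100.
Lena's bid $59000 is the highest overall, so Lena wins and pays the second-highest bid, $58100.
Payoff = value − price = $29500 − $58100 = -$28600.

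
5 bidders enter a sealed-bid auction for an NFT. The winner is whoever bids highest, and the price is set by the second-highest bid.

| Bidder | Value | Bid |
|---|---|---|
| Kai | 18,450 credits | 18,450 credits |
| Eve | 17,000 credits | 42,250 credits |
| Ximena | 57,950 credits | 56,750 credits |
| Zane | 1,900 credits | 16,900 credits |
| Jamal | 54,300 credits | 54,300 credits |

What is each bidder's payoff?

Sorted high to low: Ximena 56,750 credits > Jamal 54,300 credits > Eve 42,250 credits > Kai 18,450 credits > Zane 16,900 credits.
Ximena has the top bid and wins; the price is the second-highest bid, 54,300 credits.
Ximena's payoff = 57,950 credits − 54,300 credits = 3,650 credits. All other bidders lose, so their payoff is 0.

Kai 0 credits, Eve 0 credits, Ximena 3,650 credits, Zane 0 credits, Jamal 0 credits.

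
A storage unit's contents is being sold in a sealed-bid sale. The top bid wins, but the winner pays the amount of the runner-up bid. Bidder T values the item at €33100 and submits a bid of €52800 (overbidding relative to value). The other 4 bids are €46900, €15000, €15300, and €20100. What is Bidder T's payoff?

-€13800

Highest competing bid: €46900.
Bidder T's bid €52800 is the highest overall, so Bidder T wins and pays the second-highest bid, €46900.
Payoff = value − price = €33100 − €46900 = -€13800.
Overbidding won the item at a price above value — truthful bidding would have avoided this loss.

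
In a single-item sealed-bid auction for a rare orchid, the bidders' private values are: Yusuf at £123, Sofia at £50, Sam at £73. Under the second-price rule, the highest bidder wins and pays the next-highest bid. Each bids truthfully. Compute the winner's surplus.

Ranking the bids: Yusuf £123, then Sam £73, then Sofia £50.
Yusuf wins with the top bid and pays the second-highest, £73.
Surplus = £123 − £73 = £50.

Surplus = £50.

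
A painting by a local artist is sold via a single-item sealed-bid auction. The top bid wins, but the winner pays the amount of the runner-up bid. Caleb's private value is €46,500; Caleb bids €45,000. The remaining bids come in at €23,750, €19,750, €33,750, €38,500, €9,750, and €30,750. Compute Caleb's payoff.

Highest competing bid: €38,500.
Caleb's bid €45,000 is the highest overall, so Caleb wins and pays the second-highest bid, €38,500.
Payoff = value − price = €46,500 − €38,500 = €8,000.

€8,000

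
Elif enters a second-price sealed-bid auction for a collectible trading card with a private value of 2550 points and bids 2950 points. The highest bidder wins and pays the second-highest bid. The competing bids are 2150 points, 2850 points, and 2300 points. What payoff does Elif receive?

Highest competing bid: 2850 points.
Elif's bid 2950 points is the highest overall, so Elif wins and pays the second-highest bid, 2850 points.
Payoff = value − price = 2550 points − 2850 points = -300 points.

Elif's payoff: -300 points.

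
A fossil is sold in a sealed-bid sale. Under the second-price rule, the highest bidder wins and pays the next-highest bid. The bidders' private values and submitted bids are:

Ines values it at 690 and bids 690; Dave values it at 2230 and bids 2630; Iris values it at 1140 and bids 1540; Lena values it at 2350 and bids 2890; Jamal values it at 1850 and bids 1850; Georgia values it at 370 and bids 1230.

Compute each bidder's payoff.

Payoffs: Ines 0, Dave 0, Iris 0, Lena -280, Jamal 0, Georgia 0.

Sorted high to low: Lena 2890; Dave 2630; Jamal 1850; Iris 1540; Georgia 1230; Ines 690.
Lena has the top bid and wins; the price is the second-highest bid, 2630.
Lena's payoff = 2350 − 2630 = -280. All other bidders lose, so their payoff is 0.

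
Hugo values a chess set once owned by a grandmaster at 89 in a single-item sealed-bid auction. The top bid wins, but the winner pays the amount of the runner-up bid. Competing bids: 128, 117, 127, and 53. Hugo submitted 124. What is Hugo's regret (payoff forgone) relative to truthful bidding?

Payoff forgone: 0.

The highest competing bid is 128.
Bidding truthfully at 89: the top bid is 128 (a rival), so Hugo loses. Payoff = 0.
Bidding 124: the top bid is 128 (a rival), so Hugo loses. Payoff = 0.
Regret = truthful payoff − actual payoff = 0 − 0 = 0.
The bid only affects whether you win, not the price — here both bids land on the same side of the top rival bid, so the deviation is payoff-neutral.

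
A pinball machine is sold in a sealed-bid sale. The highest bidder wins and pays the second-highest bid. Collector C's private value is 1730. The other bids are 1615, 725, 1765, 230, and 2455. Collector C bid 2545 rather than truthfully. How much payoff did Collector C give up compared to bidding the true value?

The highest competing bid is 2455.
Bidding truthfully at 1730: the top bid is 2455 (a rival), so Collector C loses. Payoff = 0.
Bidding 2545: Collector C has the top bid, wins, and pays the second-highest bid 2455. Payoff = 1730 − 2455 = -725.
Regret = truthful payoff − actual payoff = 0 − -725 = 725.
Deviating from a truthful bid can only lose payoff in a second-price auction — never gain.

Payoff forgone: 725.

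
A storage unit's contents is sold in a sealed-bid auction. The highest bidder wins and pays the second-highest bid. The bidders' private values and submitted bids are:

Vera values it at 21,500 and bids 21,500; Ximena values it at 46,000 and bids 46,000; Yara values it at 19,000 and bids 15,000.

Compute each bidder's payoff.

Ranking the bids: Ximena 46,000, then Vera 21,500, then Yara 15,000.
Ximena has the top bid and wins; the price is the second-highest bid, 21,500.
Ximena's payoff = 46,000 − 21,500 = 24,500. All other bidders lose, so their payoff is 0.

Payoffs: Vera 0, Ximena 24,500, Yara 0.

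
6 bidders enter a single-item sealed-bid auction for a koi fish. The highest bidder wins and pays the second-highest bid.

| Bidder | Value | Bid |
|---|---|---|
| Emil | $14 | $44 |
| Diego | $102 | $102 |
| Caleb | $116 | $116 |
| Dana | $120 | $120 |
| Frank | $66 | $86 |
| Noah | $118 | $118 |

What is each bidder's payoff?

Payoffs: Emil $0, Diego $0, Caleb $0, Dana $2, Frank $0, Noah $0.

Ranking the bids: Dana $120, then Noah $118, then Caleb $116, then Diego $102, then Frank $86, then Emil $44.
Dana has the top bid and wins; the price is the second-highest bid, $118.
Dana's payoff = $120 − $118 = $2. All other bidders lose, so their payoff is 0.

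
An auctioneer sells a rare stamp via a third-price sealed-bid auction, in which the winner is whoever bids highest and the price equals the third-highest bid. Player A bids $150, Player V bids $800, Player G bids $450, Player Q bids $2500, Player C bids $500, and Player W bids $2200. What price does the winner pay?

Price paid: $800.

Sorted high to low: Player Q $2500 > Player W $2200 > Player V $800 > Player C $500 > Player G $450 > Player A $150.
Player Q is the highest bidder, so Player Q wins.
Under the third-price rule, the price is the third-highest bid: $800.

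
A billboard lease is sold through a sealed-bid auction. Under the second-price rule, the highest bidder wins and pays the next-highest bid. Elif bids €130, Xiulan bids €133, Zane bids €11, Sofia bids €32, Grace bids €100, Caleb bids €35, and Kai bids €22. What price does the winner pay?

The winner pays €130.

Ranking the bids: Xiulan €133; Elif €130; Grace €100; Caleb €35; Sofia €32; Kai €22; Zane €11.
Xiulan has the highest bid, so Xiulan wins.
The second-highest bid is €130, so that is what Xiulan pays.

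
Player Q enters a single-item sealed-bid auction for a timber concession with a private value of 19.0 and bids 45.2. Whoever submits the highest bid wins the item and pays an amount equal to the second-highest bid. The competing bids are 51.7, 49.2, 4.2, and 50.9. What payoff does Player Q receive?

Highest competing bid: 51.7.
Player Q's bid 45.2 is not the highest, so Player Q loses, pays nothing, and earns zero payoff.

0.0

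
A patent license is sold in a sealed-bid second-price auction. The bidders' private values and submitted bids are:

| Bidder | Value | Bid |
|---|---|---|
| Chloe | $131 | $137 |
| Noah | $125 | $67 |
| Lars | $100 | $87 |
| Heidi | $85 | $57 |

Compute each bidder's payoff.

Bids in descending order: Chloe $137, then Lars $87, then Noah $67, then Heidi $57.
Chloe has the top bid and wins; the price is the second-highest bid, $87.
Chloe's payoff = $131 − $87 = $44. All other bidders lose, so their payoff is 0.

Payoffs: Chloe $44, Noah $0, Lars $0, Heidi $0.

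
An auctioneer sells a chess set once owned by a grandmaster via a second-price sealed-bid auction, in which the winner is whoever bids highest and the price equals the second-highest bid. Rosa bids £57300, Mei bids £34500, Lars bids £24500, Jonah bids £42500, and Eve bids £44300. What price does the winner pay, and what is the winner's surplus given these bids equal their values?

Ordered from highest: Rosa £57300, then Eve £44300, then Jonah £42500, then Mei £34500, then Lars £24500.
Rosa is the highest bidder, so Rosa wins.
Under the second-price rule, the price is the second-highest bid: £44300.
Surplus = £57300 − £44300 = £13000.

The winner pays £44300 for a surplus of £13000.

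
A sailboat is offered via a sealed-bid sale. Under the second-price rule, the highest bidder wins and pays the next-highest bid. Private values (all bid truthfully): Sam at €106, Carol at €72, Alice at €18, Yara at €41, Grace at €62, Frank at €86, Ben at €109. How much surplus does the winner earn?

Surplus = €3.

Sorted high to low: Ben €109 > Sam €106 > Frank €86 > Carol €72 > Grace €62 > Yara €41 > Alice €18.
Ben wins with the top bid and pays the second-highest, €106.
Surplus = €109 − €106 = €3.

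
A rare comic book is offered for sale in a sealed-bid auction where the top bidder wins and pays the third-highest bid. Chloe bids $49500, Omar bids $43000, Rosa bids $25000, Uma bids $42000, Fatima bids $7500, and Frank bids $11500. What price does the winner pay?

Ranking the bids: Chloe $49500; Omar $43000; Uma $42000; Rosa $25000; Frank $11500; Fatima $7500.
Chloe is the highest bidder, so Chloe wins.
Under the third-price rule, the price is the third-highest bid: $42000.

Price paid: $42000.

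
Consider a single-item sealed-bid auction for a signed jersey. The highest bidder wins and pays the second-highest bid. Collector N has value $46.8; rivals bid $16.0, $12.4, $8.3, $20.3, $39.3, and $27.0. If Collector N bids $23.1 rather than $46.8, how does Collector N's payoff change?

The highest competing bid is $39.3.
Bidding truthfully at $46.8: Collector N has the top bid, wins, and pays the second-highest bid $39.3. Payoff = $46.8 − $39.3 = $7.5.
Bidding $23.1: the top bid is $39.3 (a rival), so Collector N loses. Payoff = $0.0.
Change = $0.0 − $7.5 = -$7.5.
This is the dominant-strategy logic: truthful bidding weakly beats any alternative.

Change in payoff: -$7.5.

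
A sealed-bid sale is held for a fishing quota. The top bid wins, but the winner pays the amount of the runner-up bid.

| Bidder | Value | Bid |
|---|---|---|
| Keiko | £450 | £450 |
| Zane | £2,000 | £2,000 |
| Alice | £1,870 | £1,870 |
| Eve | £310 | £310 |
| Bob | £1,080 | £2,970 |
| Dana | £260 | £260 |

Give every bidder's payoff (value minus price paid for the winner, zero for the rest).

Payoffs: Keiko £0, Zane £0, Alice £0, Eve £0, Bob -£920, Dana £0.

Ranking the bids: Bob £2,970; Zane £2,000; Alice £1,870; Keiko £450; Eve £310; Dana £260.
Bob has the top bid and wins; the price is the second-highest bid, £2,000.
Bob's payoff = £1,080 − £2,000 = -£920. All other bidders lose, so their payoff is 0.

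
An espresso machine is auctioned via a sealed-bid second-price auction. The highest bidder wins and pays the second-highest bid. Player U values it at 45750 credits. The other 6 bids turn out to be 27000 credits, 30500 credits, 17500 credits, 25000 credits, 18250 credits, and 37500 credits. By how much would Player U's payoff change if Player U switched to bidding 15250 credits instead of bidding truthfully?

Payoff change: -8250 credits.

The highest competing bid is 37500 credits.
Bidding truthfully at 45750 credits: Player U has the top bid, wins, and pays the second-highest bid 37500 credits. Payoff = 45750 credits − 37500 credits = 8250 credits.
Bidding 15250 credits: the top bid is 37500 credits (a rival), so Player U loses. Payoff = 0 credits.
Change = 0 credits − 8250 credits = -8250 credits.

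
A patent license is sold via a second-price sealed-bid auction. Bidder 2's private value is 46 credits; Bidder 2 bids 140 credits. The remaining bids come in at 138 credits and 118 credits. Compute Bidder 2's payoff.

Highest competing bid: 138 credits.
Bidder 2's bid 140 credits is the highest overall, so Bidder 2 wins and pays the second-highest bid, 138 credits.
Payoff = value − price = 46 credits − 138 credits = -92 credits.
Overbidding won the item at a price above value — truthful bidding would have avoided this loss.

The bidder's payoff: -92 credits.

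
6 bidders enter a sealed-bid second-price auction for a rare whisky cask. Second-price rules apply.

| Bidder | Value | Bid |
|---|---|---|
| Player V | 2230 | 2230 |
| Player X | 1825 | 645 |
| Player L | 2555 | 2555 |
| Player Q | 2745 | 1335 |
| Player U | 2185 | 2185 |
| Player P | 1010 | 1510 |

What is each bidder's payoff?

Payoffs: Player V 0, Player X 0, Player L 325, Player Q 0, Player U 0, Player P 0.

Bids in descending order: Player L 2555; Player V 2230; Player U 2185; Player P 1510; Player Q 1335; Player X 645.
Player L has the top bid and wins; the price is the second-highest bid, 2230.
Player L's payoff = 2555 − 2230 = 325. All other bidders lose, so their payoff is 0.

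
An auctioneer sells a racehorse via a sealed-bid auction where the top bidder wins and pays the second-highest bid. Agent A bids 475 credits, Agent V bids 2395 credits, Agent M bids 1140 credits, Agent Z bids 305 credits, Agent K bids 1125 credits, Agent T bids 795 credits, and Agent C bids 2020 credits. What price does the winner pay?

Ordered from highest: Agent V 2395 credits > Agent C 2020 credits > Agent M 1140 credits > Agent K 1125 credits > Agent T 795 credits > Agent A 475 credits > Agent Z 305 credits.
Agent V is the highest bidder, so Agent V wins.
Under the second-price rule, the price is the second-highest bid: 2020 credits.

The winner pays 2020 credits.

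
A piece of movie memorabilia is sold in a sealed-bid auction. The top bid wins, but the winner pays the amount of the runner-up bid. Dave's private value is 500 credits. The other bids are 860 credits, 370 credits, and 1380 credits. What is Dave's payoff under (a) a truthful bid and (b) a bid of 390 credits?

The highest competing bid is 1380 credits.
Bidding truthfully at 500 credits: the top bid is 1380 credits (a rival), so Dave loses. Payoff = 0 credits.
Bidding 390 credits: the top bid is 1380 credits (a rival), so Dave loses. Payoff = 0 credits.

(a) 0 credits  (b) 0 credits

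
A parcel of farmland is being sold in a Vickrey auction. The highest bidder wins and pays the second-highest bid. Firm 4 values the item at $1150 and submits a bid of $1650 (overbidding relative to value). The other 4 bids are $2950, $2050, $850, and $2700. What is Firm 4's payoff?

Payoff = $0.

Highest competing bid: $2950.
Firm 4's bid $1650 is not the highest, so Firm 4 loses, pays nothing, and earns zero payoff.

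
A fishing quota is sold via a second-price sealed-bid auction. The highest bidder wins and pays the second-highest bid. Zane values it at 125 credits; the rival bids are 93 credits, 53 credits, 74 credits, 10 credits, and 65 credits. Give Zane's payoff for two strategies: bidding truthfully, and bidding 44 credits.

The highest competing bid is 93 credits.
Bidding truthfully at 125 credits: Zane has the top bid, wins, and pays the second-highest bid 93 credits. Payoff = 125 credits − 93 credits = 32 credits.
Bidding 44 credits: the top bid is 93 credits (a rival), so Zane loses. Payoff = 0 credits.

Truthful: 32 credits; alternative: 0 credits.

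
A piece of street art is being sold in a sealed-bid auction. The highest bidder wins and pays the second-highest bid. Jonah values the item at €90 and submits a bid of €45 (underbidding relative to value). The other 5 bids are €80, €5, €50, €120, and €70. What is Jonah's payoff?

€0

Highest competing bid: €120.
Jonah's bid €45 is not the highest, so Jonah loses, pays nothing, and earns zero payoff.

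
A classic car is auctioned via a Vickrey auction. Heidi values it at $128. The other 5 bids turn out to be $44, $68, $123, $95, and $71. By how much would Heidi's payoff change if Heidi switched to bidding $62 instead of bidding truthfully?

-$5

The highest competing bid is $123.
Bidding truthfully at $128: Heidi has the top bid, wins, and pays the second-highest bid $123. Payoff = $128 − $123 = $5.
Bidding $62: the top bid is $123 (a rival), so Heidi loses. Payoff = $0.
Change = $0 − $5 = -$5.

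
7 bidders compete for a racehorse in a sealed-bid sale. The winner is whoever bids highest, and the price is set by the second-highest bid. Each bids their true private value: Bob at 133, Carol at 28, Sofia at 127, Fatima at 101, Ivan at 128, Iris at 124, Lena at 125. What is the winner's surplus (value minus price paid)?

Ranking the bids: Bob 133, then Ivan 128, then Sofia 127, then Lena 125, then Iris 124, then Fatima 101, then Carol 28.
Bob wins with the top bid and pays the second-highest, 128.
Surplus = 133 − 128 = 5.

5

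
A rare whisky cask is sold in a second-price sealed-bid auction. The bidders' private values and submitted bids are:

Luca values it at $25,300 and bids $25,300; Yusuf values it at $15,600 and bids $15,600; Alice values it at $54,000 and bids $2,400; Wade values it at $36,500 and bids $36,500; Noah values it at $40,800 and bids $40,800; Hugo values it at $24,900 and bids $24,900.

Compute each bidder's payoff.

Luca $0, Yusuf $0, Alice $0, Wade $0, Noah $4,300, Hugo $0.

Bids in descending order: Noah $40,800 > Wade $36,500 > Luca $25,300 > Hugo $24,900 > Yusuf $15,600 > Alice $2,400.
Noah has the top bid and wins; the price is the second-highest bid, $36,500.
Noah's payoff = $40,800 − $36,500 = $4,300. All other bidders lose, so their payoff is 0.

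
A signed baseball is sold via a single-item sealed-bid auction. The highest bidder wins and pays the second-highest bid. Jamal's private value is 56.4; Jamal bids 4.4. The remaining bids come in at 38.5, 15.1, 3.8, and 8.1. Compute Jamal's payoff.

0.0

Highest competing bid: 38.5.
Jamal's bid 4.4 is not the highest, so Jamal loses, pays nothing, and earns zero payoff.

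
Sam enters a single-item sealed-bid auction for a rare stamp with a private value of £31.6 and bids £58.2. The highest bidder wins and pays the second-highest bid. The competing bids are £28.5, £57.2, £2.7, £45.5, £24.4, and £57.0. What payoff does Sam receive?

-£25.6

Highest competing bid: £57.2.
Sam's bid £58.2 is the highest overall, so Sam wins and pays the second-highest bid, £57.2.
Payoff = value − price = £31.6 − £57.2 = -£25.6.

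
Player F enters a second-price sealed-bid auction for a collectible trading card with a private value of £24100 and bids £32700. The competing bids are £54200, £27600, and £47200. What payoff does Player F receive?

Highest competing bid: £54200.
Player F's bid £32700 is not the highest, so Player F loses, pays nothing, and earns zero payoff.

Player F's payoff: £0.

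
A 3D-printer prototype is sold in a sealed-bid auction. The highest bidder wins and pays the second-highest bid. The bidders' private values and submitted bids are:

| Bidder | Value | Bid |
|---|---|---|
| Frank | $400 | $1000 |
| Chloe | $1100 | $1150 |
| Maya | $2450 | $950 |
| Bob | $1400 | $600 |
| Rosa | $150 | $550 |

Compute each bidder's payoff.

Ordered from highest: Chloe $1150; Frank $1000; Maya $950; Bob $600; Rosa $550.
Chloe has the top bid and wins; the price is the second-highest bid, $1000.
Chloe's payoff = $1100 − $1000 = $100. All other bidders lose, so their payoff is 0.

Payoffs: Frank $0, Chloe $100, Maya $0, Bob $0, Rosa $0.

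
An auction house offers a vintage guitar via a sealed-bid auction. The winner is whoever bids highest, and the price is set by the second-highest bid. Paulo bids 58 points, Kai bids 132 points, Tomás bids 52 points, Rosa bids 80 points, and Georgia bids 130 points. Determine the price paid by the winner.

Ordered from highest: Kai 132 points; Georgia 130 points; Rosa 80 points; Paulo 58 points; Tomás 52 points.
Kai has the highest bid, so Kai wins.
The second-highest bid is 130 points, so that is what Kai pays.

Price paid: 130 points.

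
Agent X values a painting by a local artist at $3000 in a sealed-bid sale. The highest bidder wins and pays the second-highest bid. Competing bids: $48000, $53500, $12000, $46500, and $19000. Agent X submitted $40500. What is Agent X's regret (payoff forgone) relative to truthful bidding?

Regret: $0.

The highest competing bid is $53500.
Bidding truthfully at $3000: the top bid is $53500 (a rival), so Agent X loses. Payoff = $0.
Bidding $40500: the top bid is $53500 (a rival), so Agent X loses. Payoff = $0.
Regret = truthful payoff − actual payoff = $0 − $0 = $0.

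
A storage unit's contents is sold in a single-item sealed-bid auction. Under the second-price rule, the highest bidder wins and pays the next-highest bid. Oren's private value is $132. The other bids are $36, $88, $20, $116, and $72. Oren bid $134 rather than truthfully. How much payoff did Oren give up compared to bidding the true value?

The highest competing bid is $116.
Bidding truthfully at $132: Oren has the top bid, wins, and pays the second-highest bid $116. Payoff = $132 − $116 = $16.
Bidding $134: Oren has the top bid, wins, and pays the second-highest bid $116. Payoff = $132 − $116 = $16.
Regret = truthful payoff − actual payoff = $16 − $16 = $0.
The bid only affects whether you win, not the price — here both bids land on the same side of the top rival bid, so the deviation is payoff-neutral.

Payoff forgone: $0.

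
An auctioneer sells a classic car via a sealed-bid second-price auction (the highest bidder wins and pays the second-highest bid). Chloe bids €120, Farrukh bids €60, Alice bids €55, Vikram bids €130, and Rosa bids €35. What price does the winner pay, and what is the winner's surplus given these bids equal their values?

Ordered from highest: Vikram €130, then Chloe €120, then Farrukh €60, then Alice €55, then Rosa €35.
Vikram is the highest bidder, so Vikram wins.
Under the second-price rule, the price is the second-highest bid: €120.
Surplus = €130 − €120 = €10.

The winner pays €120 for a surplus of €10.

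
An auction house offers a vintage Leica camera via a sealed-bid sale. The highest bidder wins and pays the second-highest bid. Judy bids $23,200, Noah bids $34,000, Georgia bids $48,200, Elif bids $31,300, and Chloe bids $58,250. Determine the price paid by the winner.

Bids in descending order: Chloe $58,250, then Georgia $48,200, then Noah $34,000, then Elif $31,300, then Judy $23,200.
Chloe has the highest bid, so Chloe wins.
The second-highest bid is $48,200, so that is what Chloe pays.

$48,200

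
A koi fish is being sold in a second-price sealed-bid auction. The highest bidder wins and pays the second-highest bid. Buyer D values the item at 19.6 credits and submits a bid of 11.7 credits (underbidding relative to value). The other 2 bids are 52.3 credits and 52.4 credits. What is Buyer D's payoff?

Buyer D's payoff: 0.0 credits.

Highest competing bid: 52.4 credits.
Buyer D's bid 11.7 credits is not the highest, so Buyer D loses, pays nothing, and earns zero payoff.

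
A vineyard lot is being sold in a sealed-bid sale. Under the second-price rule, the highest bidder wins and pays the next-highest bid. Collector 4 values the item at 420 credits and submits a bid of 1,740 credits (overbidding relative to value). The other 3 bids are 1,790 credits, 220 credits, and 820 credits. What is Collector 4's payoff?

0 credits

Highest competing bid: 1,790 credits.
Collector 4's bid 1,740 credits is not the highest, so Collector 4 loses, pays nothing, and earns zero payoff.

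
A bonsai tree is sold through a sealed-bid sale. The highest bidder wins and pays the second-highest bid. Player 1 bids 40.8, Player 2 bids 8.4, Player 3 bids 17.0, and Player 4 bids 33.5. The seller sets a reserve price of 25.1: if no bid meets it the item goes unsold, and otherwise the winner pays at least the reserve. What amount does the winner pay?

33.5

Sorted high to low: Player 1 40.8, then Player 4 33.5, then Player 3 17.0, then Player 2 8.4.
Player 1 has the highest bid, so Player 1 wins.
The second-highest bid is 33.5, which exceeds the reserve, so that sets the price.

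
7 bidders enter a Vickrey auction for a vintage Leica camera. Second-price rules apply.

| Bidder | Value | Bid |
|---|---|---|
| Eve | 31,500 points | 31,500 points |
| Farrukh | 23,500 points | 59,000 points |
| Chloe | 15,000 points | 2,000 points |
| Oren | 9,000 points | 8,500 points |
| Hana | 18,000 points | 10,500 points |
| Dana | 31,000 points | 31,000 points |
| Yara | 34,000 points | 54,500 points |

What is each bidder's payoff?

Eve 0 points, Farrukh -31,000 points, Chloe 0 points, Oren 0 points, Hana 0 points, Dana 0 points, Yara 0 points.

Bids in descending order: Farrukh 59,000 points > Yara 54,500 points > Eve 31,500 points > Dana 31,000 points > Hana 10,500 points > Oren 8,500 points > Chloe 2,000 points.
Farrukh has the top bid and wins; the price is the second-highest bid, 54,500 points.
Farrukh's payoff = 23,500 points − 54,500 points = -31,000 points. All other bidders lose, so their payoff is 0.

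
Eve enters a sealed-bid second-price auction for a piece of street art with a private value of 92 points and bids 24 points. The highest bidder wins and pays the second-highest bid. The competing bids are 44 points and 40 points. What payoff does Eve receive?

Payoff = 0 points.

Highest competing bid: 44 points.
Eve's bid 24 points is not the highest, so Eve loses, pays nothing, and earns zero payoff.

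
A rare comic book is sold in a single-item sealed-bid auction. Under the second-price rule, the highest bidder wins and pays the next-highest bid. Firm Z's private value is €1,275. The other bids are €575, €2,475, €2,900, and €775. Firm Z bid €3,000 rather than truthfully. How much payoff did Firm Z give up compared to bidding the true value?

The highest competing bid is €2,900.
Bidding truthfully at €1,275: the top bid is €2,900 (a rival), so Firm Z loses. Payoff = €0.
Bidding €3,000: Firm Z has the top bid, wins, and pays the second-highest bid €2,900. Payoff = €1,275 − €2,900 = -€1,625.
Regret = truthful payoff − actual payoff = €0 − -€1,625 = €1,625.

Payoff forgone: €1,625.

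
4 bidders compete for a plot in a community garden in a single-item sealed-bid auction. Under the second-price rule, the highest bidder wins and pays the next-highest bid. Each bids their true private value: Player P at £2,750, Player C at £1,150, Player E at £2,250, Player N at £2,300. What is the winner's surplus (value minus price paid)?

Ordered from highest: Player P £2,750 > Player N £2,300 > Player E £2,250 > Player C £1,150.
Player P wins with the top bid and pays the second-highest, £2,300.
Surplus = £2,750 − £2,300 = £450.

Winner's surplus: £450.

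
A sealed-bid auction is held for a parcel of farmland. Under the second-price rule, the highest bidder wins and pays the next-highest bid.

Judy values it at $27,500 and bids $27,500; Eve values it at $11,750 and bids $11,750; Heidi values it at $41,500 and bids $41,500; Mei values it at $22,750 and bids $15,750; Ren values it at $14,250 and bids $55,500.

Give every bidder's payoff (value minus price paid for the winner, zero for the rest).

Judy $0, Eve $0, Heidi $0, Mei $0, Ren -$27,250.

Ordered from highest: Ren $55,500, then Heidi $41,500, then Judy $27,500, then Mei $15,750, then Eve $11,750.
Ren has the top bid and wins; the price is the second-highest bid, $41,500.
Ren's payoff = $14,250 − $41,500 = -$27,250. All other bidders lose, so their payoff is 0.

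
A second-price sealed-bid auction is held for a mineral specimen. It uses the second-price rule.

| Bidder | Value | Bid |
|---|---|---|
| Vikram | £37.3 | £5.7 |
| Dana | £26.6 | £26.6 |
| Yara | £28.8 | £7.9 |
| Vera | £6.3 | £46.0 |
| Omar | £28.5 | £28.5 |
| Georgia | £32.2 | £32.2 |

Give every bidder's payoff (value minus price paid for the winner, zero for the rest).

Vikram £0.0, Dana £0.0, Yara £0.0, Vera -£25.9, Omar £0.0, Georgia £0.0.

Ordered from highest: Vera £46.0 > Georgia £32.2 > Omar £28.5 > Dana £26.6 > Yara £7.9 > Vikram £5.7.
Vera has the top bid and wins; the price is the second-highest bid, £32.2.
Vera's payoff = £6.3 − £32.2 = -£25.9. All other bidders lose, so their payoff is 0.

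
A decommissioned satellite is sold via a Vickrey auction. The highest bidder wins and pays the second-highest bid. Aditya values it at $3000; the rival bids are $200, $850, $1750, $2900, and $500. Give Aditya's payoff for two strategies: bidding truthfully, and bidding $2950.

The highest competing bid is $2900.
Bidding truthfully at $3000: Aditya has the top bid, wins, and pays the second-highest bid $2900. Payoff = $3000 − $2900 = $100.
Bidding $2950: Aditya has the top bid, wins, and pays the second-highest bid $2900. Payoff = $3000 − $2900 = $100.

Truthful: $100; alternative: $100.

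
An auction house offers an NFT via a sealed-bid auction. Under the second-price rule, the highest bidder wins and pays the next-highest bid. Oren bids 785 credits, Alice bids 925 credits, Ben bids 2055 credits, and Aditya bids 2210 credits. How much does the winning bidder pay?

Ordered from highest: Aditya 2210 credits, then Ben 2055 credits, then Alice 925 credits, then Oren 785 credits.
Aditya has the highest bid, so Aditya wins.
The second-highest bid is 2055 credits, so that is what Aditya pays.

Price paid: 2055 credits.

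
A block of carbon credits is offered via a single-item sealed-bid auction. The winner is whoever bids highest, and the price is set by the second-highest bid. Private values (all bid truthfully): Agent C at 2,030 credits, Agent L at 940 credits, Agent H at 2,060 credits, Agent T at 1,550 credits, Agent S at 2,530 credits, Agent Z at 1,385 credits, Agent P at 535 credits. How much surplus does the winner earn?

Sorted high to low: Agent S 2,530 credits > Agent H 2,060 credits > Agent C 2,030 credits > Agent T 1,550 credits > Agent Z 1,385 credits > Agent L 940 credits > Agent P 535 credits.
Agent S wins with the top bid and pays the second-highest, 2,060 credits.
Surplus = 2,530 credits − 2,060 credits = 470 credits.

470 credits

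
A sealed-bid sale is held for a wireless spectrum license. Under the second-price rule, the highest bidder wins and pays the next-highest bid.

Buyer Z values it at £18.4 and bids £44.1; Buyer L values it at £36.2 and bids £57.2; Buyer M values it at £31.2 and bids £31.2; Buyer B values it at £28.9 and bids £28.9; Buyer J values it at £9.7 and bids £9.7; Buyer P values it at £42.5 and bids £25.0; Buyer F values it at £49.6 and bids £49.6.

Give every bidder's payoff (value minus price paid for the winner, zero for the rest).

Sorted high to low: Buyer L £57.2, then Buyer F £49.6, then Buyer Z £44.1, then Buyer M £31.2, then Buyer B £28.9, then Buyer P £25.0, then Buyer J £9.7.
Buyer L has the top bid and wins; the price is the second-highest bid, £49.6.
Buyer L's payoff = £36.2 − £49.6 = -£13.4. All other bidders lose, so their payoff is 0.

Payoffs: Buyer Z £0.0, Buyer L -£13.4, Buyer M £0.0, Buyer B £0.0, Buyer J £0.0, Buyer P £0.0, Buyer F £0.0.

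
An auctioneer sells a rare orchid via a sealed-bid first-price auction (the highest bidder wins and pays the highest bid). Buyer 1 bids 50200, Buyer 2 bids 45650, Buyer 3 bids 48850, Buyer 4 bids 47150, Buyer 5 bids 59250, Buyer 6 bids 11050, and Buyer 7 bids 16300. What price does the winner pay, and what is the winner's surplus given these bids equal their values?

Ordered from highest: Buyer 5 59250 > Buyer 1 50200 > Buyer 3 48850 > Buyer 4 47150 > Buyer 2 45650 > Buyer 7 16300 > Buyer 6 11050.
Buyer 5 is the highest bidder, so Buyer 5 wins.
Under the first-price rule, the price is the highest bid: 59250.
Surplus = 59250 − 59250 = 0.

Price 59250; surplus 0.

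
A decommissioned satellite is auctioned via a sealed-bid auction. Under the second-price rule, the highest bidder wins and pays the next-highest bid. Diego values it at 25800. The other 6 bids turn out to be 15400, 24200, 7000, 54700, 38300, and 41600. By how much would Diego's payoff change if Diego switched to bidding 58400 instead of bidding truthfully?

The highest competing bid is 54700.
Bidding truthfully at 25800: the top bid is 54700 (a rival), so Diego loses. Payoff = 0.
Bidding 58400: Diego has the top bid, wins, and pays the second-highest bid 54700. Payoff = 25800 − 54700 = -28900.
Change = -28900 − 0 = -28900.

Change in payoff: -28900.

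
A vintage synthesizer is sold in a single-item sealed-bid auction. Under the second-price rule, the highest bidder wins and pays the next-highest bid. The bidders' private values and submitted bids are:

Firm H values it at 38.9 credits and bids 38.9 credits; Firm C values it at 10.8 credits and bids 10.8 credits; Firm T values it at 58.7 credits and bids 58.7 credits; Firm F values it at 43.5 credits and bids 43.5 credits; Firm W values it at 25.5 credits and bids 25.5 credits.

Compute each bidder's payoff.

Payoffs: Firm H 0.0 credits, Firm C 0.0 credits, Firm T 15.2 credits, Firm F 0.0 credits, Firm W 0.0 credits.

Ordered from highest: Firm T 58.7 credits > Firm F 43.5 credits > Firm H 38.9 credits > Firm W 25.5 credits > Firm C 10.8 credits.
Firm T has the top bid and wins; the price is the second-highest bid, 43.5 credits.
Firm T's payoff = 58.7 credits − 43.5 credits = 15.2 credits. All other bidders lose, so their payoff is 0.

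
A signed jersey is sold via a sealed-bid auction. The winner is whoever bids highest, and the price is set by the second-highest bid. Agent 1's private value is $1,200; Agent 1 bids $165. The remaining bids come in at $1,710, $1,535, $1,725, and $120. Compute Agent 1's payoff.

Highest competing bid: $1,725.
Agent 1's bid $165 is not the highest, so Agent 1 loses, pays nothing, and earns zero payoff.

$0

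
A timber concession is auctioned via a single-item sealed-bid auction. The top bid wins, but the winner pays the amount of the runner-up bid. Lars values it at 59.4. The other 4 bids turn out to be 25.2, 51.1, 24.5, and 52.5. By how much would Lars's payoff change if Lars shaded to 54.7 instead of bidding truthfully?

The highest competing bid is 52.5.
Bidding truthfully at 59.4: Lars has the top bid, wins, and pays the second-highest bid 52.5. Payoff = 59.4 − 52.5 = 6.9.
Bidding 54.7: Lars has the top bid, wins, and pays the second-highest bid 52.5. Payoff = 59.4 − 52.5 = 6.9.
Change = 6.9 − 6.9 = 0.0.

0.0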